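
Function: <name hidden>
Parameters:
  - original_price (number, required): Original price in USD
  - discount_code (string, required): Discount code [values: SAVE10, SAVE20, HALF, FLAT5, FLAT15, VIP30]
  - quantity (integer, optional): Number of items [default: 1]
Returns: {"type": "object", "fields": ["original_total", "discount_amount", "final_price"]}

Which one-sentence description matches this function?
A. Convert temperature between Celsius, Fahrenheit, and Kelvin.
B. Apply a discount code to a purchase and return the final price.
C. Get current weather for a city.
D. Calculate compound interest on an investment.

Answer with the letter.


Parameters original_price, discount_code, quantity and return ["original_total", "discount_amount", "final_price"] fit: Apply a discount code to a purchase and return the final price.
B


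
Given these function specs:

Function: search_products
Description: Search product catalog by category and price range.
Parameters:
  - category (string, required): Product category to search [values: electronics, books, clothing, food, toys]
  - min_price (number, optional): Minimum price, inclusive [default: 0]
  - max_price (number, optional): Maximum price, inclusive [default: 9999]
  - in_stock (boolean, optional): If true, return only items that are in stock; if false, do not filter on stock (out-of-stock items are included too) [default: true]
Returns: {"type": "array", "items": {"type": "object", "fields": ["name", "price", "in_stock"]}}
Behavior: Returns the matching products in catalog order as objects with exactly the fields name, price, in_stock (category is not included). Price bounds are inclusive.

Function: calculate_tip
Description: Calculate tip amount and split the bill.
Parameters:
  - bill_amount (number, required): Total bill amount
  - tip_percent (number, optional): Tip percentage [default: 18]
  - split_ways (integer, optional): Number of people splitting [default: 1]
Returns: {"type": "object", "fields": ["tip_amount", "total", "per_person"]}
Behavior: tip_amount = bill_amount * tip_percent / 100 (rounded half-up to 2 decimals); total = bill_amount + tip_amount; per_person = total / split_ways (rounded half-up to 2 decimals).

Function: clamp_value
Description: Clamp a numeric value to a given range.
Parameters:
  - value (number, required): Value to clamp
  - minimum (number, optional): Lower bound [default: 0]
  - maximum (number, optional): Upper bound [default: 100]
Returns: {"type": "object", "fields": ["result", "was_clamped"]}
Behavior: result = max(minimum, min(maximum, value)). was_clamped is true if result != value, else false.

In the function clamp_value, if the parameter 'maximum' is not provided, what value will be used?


The clamp_value spec declares:
  - maximum (number, optional): Upper bound [default: 100]
Default:
100


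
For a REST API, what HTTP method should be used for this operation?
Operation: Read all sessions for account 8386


GET = read, POST = create, PUT = update/replace, DELETE = remove
This operation is a read.
GET


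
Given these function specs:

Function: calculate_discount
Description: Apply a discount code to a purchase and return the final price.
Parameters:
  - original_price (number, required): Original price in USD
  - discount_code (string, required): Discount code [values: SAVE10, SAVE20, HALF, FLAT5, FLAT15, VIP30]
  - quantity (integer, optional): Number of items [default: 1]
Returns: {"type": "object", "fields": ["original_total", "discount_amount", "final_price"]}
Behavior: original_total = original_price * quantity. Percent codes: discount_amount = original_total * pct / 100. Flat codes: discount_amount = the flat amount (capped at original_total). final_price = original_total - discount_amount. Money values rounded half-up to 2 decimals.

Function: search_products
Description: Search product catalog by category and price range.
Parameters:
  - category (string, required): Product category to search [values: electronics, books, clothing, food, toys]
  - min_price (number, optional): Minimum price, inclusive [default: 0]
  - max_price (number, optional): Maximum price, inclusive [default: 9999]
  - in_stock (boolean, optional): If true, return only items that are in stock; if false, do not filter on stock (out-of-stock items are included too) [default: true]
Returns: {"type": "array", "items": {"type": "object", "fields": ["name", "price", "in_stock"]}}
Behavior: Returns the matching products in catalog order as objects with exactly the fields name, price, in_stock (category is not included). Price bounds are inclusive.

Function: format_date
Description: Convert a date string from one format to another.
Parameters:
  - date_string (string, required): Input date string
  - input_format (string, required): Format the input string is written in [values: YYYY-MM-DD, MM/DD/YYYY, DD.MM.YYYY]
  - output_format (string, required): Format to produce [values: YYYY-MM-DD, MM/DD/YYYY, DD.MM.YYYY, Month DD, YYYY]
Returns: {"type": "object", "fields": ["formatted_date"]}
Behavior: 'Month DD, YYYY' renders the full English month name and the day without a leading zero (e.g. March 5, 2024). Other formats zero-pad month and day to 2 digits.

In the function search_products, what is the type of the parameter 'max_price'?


The search_products spec declares:
  - max_price (number, optional): Maximum price, inclusive [default: 9999]
Type:
number


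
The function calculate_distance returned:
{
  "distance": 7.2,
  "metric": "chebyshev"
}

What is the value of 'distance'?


7.2


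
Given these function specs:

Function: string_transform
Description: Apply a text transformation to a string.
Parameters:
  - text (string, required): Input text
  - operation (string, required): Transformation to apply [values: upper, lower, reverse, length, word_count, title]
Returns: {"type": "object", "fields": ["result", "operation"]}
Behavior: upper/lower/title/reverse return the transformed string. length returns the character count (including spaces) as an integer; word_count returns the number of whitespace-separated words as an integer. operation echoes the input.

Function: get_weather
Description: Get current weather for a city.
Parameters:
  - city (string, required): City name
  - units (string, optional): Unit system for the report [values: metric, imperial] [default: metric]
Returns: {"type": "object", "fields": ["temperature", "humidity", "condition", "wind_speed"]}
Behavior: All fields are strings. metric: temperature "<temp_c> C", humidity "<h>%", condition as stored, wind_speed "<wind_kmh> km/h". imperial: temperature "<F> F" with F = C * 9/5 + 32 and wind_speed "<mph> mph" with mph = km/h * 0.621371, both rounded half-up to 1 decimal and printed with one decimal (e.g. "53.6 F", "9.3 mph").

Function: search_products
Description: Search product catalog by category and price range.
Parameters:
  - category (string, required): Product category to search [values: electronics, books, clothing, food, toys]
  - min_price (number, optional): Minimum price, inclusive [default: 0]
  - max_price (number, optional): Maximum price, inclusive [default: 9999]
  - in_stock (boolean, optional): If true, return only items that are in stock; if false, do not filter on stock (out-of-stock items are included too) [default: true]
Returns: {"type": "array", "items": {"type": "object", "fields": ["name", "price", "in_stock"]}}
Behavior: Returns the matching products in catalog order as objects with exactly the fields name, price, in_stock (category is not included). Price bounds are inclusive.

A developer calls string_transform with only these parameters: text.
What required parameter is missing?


Required parameters: text, operation
Provided: text
Missing: operation
operation


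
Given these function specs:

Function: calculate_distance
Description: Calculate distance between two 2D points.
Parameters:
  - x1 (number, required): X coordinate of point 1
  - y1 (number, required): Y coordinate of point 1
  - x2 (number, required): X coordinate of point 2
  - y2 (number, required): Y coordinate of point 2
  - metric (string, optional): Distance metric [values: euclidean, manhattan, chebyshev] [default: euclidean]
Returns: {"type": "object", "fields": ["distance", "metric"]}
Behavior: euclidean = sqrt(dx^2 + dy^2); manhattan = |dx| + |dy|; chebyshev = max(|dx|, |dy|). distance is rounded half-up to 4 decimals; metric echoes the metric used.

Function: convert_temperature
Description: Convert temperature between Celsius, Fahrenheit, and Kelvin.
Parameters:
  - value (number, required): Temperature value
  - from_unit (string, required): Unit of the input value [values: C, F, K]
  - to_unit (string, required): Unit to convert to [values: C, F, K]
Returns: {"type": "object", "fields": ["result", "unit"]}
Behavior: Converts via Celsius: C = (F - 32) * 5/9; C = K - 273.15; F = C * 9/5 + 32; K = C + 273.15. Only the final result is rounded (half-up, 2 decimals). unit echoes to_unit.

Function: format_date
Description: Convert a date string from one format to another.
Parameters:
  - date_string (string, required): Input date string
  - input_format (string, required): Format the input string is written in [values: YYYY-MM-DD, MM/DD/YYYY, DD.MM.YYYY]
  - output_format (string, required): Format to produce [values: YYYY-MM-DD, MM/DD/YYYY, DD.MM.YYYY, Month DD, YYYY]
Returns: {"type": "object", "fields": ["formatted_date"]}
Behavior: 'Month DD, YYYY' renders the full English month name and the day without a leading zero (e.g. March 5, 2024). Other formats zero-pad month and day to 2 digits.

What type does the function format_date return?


The format_date spec declares Returns: {"type": "object", "fields": ["formatted_date"]}
Type:
object


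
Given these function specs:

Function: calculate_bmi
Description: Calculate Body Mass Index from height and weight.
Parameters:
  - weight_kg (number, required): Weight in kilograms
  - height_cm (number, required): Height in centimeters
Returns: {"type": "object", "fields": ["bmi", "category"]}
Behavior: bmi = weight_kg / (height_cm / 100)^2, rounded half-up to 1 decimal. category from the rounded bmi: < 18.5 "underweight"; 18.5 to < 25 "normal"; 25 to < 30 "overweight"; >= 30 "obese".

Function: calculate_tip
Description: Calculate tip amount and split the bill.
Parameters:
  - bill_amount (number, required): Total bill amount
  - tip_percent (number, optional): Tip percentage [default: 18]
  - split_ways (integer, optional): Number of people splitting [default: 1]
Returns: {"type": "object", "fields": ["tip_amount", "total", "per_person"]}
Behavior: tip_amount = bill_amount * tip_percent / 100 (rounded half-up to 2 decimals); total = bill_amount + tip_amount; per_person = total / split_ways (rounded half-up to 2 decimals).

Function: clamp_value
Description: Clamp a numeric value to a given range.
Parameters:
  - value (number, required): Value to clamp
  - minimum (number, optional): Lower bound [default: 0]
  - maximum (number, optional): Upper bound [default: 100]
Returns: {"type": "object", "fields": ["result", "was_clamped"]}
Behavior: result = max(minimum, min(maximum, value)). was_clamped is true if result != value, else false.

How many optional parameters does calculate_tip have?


Parameters of calculate_tip: bill_amount (required), tip_percent (optional), split_ways (optional)
Optional count:
2


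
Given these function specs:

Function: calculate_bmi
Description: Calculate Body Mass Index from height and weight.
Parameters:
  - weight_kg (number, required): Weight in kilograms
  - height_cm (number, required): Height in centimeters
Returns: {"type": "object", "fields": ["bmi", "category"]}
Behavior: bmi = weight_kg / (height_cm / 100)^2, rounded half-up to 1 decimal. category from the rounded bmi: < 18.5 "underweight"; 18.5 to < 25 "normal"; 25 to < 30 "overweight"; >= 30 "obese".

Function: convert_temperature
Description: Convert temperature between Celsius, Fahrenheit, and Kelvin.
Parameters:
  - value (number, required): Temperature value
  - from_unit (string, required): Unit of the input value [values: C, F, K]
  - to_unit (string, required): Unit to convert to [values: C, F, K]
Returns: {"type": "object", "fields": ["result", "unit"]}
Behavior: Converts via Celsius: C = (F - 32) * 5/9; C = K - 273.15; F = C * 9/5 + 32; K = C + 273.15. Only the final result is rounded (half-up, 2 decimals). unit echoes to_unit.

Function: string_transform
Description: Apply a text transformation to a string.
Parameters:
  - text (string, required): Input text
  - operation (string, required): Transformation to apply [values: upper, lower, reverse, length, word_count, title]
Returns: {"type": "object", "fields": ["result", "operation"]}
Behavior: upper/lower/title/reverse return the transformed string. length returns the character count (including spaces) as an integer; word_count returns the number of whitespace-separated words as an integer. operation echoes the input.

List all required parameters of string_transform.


Parameters of string_transform and their required/optional flag:
  text: required
  operation: required
operation, text


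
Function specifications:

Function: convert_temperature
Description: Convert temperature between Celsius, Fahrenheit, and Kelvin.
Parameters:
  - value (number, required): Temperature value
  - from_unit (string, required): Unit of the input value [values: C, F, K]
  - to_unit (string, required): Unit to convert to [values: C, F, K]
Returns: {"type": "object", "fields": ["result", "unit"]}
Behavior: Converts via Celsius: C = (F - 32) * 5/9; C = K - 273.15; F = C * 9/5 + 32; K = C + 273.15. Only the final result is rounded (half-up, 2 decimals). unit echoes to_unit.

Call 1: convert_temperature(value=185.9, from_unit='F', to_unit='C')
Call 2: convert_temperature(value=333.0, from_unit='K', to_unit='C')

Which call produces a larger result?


Call 1:
  To C: (185.9 - 32) * 5/9 = 85.5
  Target is C: 85.5
  Round to 2 decimals: 85.5
  -> 85.5 C
Call 2:
  To C: 333 - 273.15 = 59.85
  Target is C: 59.85
  Round to 2 decimals: 59.85
  -> 59.85 C
Call 1 (85.5 C)


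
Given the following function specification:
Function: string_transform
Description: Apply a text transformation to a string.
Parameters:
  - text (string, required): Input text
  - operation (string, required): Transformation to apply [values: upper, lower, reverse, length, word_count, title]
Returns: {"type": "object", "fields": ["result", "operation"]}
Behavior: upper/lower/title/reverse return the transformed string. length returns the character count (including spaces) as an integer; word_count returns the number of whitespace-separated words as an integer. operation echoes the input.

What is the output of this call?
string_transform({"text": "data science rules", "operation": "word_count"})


words: data, science, rules -> 3
Output:
{"result": 3, "operation": "word_count"}


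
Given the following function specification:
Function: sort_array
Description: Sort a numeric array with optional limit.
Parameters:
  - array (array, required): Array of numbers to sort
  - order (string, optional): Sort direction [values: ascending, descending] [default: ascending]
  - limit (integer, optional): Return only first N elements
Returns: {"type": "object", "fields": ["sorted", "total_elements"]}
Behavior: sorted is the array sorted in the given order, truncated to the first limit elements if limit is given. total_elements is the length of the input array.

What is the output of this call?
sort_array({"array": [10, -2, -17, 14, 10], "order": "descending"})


sorted descending: [14, 10, 10, -2, -17]
total_elements = len(input) = 5
Output:
{"sorted": [14, 10, 10, -2, -17], "total_elements": 5}


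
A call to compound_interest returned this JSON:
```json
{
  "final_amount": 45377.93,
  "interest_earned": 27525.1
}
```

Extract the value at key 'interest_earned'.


27525.1


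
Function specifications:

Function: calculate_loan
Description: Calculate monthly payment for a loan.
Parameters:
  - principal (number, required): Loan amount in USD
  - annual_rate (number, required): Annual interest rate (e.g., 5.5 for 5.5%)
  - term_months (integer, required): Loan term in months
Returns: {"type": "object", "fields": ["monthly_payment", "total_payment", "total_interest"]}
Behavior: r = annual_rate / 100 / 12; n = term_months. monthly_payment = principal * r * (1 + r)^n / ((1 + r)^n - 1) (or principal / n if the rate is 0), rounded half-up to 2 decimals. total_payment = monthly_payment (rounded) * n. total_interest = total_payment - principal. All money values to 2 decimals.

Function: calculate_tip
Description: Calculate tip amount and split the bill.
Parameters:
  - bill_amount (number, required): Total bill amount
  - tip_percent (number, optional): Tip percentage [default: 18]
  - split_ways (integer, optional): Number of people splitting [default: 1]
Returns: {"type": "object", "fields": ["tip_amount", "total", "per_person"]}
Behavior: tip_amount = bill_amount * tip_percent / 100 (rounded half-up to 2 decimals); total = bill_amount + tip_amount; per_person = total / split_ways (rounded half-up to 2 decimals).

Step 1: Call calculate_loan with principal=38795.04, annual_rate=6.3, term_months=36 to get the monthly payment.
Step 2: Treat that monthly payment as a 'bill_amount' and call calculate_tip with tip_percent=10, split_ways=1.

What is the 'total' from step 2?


Step 1: calculate_loan(principal=38795.04, annual_rate=6.3, term_months=36)
  r = 6.3 / 100 / 12 = 0.00525 (keep full precision)
  (1 + r)^36 = 1.20744385
  monthly_payment = 38795.04 * 0.00525 * 1.20744385 / (1.20744385 - 1) = 1185.500897 -> 1185.50
  total_payment = 1185.50 * 36 = 42678.00
  total_interest = 42678.00 - 38795.04 = 3882.96
  -> monthly_payment = 1185.50
Step 2: calculate_tip(bill_amount=1185.5, tip_percent=10, split_ways=1)
  tip_amount = 1185.5 * 10/100 = 118.55 -> 118.55
  total = 1185.5 + 118.55 = 1304.05
  per_person = 1304.05 / 1 = 1304.05 -> 1304.05
  -> total = 1304.05
$1304.05


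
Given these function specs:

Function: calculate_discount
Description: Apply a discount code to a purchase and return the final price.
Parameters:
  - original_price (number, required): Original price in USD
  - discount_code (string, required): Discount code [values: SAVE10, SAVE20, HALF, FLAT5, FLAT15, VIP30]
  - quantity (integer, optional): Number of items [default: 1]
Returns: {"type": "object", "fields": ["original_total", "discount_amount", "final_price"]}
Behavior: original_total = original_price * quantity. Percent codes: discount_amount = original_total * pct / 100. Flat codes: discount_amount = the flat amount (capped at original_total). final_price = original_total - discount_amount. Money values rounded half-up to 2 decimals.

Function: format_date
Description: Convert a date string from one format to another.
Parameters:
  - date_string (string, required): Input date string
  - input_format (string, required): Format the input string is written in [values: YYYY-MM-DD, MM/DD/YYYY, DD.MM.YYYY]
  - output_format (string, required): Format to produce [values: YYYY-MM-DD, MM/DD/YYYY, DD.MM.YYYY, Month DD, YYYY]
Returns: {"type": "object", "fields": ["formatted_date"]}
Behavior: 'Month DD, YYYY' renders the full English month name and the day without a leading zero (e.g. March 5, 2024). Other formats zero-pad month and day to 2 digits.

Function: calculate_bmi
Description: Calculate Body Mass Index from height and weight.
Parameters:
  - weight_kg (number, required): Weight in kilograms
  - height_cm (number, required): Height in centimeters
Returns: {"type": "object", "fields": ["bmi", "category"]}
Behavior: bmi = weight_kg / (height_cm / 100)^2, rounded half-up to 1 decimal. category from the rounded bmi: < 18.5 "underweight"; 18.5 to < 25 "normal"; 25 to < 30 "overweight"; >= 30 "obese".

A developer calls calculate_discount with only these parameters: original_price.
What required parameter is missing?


Required parameters: original_price, discount_code
Provided: original_price
Missing: discount_code
discount_code


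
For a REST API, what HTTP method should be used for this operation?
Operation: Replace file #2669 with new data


GET = read, POST = create, PUT = update/replace, DELETE = remove
This operation is an update/replace.
PUT


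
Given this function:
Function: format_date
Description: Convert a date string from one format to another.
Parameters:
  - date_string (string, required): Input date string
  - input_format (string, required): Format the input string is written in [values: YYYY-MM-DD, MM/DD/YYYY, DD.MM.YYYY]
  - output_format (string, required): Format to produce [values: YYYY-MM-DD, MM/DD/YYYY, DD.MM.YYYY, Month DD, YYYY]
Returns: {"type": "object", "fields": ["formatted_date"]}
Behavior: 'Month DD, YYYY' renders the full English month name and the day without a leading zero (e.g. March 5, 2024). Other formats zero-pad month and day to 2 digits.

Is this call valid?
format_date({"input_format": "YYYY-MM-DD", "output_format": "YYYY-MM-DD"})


Checking required parameters...
Missing required parameter: date_string
Invalid - missing required parameter 'date_string'


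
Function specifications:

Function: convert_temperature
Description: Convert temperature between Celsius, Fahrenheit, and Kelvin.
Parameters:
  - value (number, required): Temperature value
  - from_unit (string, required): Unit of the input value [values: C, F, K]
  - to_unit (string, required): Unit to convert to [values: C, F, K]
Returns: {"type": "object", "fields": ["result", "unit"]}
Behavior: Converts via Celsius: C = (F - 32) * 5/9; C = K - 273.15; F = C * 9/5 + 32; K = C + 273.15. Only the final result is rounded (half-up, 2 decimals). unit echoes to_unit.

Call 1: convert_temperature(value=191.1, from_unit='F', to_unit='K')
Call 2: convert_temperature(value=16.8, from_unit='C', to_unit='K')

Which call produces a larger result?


Call 1:
  To C: (191.1 - 32) * 5/9 = 88.388889
  To K: 88.388889 + 273.15 = 361.538889
  Round to 2 decimals: 361.54
  -> 361.54 K
Call 2:
  Input already in C: 16.8
  To K: 16.8 + 273.15 = 289.95
  Round to 2 decimals: 289.95
  -> 289.95 K
Call 1 (361.54 K)


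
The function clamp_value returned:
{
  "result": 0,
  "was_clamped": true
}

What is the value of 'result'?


0


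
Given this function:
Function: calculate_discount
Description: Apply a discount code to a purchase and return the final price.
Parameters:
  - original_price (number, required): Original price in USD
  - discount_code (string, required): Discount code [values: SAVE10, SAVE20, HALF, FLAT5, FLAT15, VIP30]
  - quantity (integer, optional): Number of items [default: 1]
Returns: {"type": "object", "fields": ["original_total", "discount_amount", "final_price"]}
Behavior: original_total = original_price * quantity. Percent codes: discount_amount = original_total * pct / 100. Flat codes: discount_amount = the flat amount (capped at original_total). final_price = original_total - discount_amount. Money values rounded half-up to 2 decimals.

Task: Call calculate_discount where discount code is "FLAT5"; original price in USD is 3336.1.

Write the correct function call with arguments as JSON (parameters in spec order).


Mapping each described value to its parameter name:
  'Discount code' -> discount_code = "FLAT5"
  'Original price in USD' -> original_price = 3336.1
calculate_discount({"original_price": 3336.1, "discount_code": "FLAT5"})


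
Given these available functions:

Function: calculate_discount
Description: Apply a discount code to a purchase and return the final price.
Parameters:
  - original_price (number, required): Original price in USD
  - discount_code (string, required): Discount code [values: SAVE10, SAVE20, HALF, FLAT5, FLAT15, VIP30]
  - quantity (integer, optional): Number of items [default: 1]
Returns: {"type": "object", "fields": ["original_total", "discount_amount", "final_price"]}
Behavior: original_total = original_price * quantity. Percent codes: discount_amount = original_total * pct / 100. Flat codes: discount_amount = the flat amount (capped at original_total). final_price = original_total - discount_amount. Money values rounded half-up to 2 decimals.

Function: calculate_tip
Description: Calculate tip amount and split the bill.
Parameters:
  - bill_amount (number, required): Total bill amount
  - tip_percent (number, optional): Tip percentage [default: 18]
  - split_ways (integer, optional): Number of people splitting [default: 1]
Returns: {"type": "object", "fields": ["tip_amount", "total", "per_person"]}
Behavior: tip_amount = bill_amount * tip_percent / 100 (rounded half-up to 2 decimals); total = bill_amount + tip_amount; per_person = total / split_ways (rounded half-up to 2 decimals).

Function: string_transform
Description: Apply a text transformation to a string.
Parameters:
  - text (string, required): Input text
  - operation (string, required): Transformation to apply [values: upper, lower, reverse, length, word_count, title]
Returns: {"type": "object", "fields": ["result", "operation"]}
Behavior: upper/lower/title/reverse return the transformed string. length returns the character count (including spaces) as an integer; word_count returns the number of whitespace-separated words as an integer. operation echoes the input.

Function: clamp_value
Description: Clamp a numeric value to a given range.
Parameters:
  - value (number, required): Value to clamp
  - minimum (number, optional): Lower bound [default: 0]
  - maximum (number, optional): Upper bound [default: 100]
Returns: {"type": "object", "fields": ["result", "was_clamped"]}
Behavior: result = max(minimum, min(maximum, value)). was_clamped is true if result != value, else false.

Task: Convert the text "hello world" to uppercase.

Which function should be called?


The task needs a function whose description is: Apply a text transformation to a string.
string_transform


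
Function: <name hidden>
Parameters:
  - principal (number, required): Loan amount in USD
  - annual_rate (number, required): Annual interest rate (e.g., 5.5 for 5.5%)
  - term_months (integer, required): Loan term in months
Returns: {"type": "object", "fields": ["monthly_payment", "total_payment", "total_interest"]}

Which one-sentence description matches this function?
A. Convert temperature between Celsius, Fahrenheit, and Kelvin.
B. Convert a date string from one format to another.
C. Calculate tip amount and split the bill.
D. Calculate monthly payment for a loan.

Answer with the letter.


Parameters principal, annual_rate, term_months and return ["monthly_payment", "total_payment", "total_interest"] fit: Calculate monthly payment for a loan.
D


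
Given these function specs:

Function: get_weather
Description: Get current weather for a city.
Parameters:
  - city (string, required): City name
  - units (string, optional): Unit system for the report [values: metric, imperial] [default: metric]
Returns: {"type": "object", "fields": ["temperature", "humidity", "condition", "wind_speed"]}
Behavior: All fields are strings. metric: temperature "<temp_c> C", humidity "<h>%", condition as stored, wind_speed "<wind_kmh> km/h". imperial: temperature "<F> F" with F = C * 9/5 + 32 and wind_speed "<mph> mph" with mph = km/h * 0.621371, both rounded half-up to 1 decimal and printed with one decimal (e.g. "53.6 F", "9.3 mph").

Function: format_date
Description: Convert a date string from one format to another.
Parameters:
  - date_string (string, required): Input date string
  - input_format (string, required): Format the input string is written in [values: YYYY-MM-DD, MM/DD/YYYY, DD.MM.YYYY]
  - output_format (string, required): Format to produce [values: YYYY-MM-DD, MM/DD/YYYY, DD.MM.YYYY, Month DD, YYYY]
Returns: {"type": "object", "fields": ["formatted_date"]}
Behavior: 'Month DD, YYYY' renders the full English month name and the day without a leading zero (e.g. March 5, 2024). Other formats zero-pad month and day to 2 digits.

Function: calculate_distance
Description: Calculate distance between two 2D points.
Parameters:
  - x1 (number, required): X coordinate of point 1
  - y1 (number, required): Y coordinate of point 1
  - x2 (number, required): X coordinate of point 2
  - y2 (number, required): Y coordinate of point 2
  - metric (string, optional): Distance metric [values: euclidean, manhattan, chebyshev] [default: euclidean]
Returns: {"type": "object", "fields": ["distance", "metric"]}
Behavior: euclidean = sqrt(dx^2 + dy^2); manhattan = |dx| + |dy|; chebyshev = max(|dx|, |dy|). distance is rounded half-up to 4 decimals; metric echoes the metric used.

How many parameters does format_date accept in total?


Parameters of format_date: date_string (required), input_format (required), output_format (required)
Total:
3


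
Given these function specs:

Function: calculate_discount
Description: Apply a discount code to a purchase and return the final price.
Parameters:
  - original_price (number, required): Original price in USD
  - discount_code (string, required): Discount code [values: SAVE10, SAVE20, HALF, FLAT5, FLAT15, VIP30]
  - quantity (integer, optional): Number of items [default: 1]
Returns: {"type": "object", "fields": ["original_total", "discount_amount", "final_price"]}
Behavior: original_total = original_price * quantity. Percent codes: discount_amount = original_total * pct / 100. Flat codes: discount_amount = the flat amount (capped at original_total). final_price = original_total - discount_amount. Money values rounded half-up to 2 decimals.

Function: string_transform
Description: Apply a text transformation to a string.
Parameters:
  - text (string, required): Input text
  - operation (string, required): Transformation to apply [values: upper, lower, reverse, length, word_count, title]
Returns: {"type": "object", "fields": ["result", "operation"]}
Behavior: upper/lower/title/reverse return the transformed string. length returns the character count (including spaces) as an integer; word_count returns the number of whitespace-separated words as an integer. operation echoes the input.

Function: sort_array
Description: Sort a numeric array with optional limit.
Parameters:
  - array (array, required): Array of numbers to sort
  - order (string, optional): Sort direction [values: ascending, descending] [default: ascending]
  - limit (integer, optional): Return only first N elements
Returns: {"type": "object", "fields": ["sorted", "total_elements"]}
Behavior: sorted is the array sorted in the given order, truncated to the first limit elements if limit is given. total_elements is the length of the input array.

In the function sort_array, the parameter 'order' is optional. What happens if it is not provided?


The sort_array spec declares:
  - order (string, optional): Sort direction [values: ascending, descending] [default: ascending]
It defaults to ascending


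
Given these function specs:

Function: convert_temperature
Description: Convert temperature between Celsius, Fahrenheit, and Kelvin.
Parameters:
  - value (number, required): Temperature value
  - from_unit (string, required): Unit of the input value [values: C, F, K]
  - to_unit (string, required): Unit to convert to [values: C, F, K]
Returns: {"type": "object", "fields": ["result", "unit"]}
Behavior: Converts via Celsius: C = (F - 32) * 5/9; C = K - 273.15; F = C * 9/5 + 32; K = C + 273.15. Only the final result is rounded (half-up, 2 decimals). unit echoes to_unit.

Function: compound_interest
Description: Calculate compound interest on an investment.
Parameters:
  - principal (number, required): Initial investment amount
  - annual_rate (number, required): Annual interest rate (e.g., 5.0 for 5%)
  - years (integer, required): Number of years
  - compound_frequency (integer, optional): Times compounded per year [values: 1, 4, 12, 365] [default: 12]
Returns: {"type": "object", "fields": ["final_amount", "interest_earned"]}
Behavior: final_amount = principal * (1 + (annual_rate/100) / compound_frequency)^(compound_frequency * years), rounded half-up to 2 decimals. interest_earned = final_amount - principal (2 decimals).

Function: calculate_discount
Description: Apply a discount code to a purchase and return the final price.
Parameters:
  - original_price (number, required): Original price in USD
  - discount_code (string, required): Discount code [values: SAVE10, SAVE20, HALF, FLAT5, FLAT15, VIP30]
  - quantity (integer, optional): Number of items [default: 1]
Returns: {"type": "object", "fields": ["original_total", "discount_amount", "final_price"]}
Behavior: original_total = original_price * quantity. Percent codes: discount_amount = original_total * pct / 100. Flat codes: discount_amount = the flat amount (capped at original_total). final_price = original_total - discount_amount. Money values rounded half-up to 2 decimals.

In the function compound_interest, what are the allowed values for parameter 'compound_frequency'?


The compound_interest spec declares:
  - compound_frequency (integer, optional): Times compounded per year [values: 1, 4, 12, 365] [default: 12]
Allowed values:
1, 4, 12, 365


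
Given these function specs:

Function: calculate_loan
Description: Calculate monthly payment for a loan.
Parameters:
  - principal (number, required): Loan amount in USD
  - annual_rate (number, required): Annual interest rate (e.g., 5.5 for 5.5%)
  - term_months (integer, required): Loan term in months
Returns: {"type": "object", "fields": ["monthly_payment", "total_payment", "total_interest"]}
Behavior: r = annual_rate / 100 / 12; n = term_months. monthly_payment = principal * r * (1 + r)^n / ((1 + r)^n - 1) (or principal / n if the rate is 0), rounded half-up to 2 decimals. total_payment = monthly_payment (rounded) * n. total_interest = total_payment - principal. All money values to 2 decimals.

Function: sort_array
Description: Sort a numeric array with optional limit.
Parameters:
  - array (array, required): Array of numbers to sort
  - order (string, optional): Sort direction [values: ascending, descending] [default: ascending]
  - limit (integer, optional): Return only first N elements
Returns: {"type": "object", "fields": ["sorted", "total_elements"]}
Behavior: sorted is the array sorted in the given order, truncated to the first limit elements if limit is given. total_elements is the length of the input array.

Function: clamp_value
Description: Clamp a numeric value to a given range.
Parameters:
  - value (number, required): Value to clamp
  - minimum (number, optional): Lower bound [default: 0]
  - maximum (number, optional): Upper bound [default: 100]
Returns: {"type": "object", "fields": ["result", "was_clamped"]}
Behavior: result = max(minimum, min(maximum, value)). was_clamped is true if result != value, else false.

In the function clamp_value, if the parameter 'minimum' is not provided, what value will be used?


The clamp_value spec declares:
  - minimum (number, optional): Lower bound [default: 0]
Default:
0


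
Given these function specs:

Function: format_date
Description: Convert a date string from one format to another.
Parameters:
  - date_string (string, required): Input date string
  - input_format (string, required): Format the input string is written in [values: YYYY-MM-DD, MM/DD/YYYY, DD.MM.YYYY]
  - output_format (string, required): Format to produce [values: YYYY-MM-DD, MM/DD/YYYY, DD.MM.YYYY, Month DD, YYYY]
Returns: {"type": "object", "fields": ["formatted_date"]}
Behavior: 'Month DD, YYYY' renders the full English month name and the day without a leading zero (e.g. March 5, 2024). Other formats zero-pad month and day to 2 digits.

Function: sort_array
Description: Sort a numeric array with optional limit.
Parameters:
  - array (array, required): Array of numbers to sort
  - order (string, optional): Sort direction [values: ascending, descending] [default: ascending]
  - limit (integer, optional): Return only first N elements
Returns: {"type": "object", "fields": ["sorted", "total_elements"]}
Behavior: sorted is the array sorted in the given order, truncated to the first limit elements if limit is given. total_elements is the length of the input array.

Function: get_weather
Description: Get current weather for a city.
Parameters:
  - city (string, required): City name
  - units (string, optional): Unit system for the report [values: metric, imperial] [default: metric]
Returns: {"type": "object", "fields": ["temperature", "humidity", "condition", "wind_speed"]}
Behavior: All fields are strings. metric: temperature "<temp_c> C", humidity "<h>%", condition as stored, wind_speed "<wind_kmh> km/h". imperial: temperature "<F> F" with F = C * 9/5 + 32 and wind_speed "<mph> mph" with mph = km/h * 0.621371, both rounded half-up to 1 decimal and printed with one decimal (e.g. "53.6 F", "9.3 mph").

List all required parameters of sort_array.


Parameters of sort_array and their required/optional flag:
  array: required
  order: optional
  limit: optional
array


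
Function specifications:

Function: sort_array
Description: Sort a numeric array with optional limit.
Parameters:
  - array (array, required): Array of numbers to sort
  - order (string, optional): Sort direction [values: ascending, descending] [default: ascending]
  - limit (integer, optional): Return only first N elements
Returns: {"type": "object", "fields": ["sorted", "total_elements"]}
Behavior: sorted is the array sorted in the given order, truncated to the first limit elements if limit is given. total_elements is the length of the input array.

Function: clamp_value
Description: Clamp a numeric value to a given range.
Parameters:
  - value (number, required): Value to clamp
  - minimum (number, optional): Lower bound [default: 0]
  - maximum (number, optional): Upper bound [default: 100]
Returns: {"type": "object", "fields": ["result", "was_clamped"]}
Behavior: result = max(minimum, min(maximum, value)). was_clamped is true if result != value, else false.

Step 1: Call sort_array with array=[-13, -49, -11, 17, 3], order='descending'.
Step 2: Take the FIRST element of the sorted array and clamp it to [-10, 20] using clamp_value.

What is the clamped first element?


Step 1: sort_array(order=descending)
  sorted: [17, 3, -11, -13, -49]
  -> first element = 17
Step 2: clamp_value(value=17, minimum=-10, maximum=20)
  result = max(-10, min(20, 17)) = max(-10, 17) = 17
  was_clamped = (17 != 17) = false
  -> result = 17
17


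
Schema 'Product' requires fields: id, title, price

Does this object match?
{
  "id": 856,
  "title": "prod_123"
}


Checking required fields...
Missing: price
Invalid - missing required field 'price'


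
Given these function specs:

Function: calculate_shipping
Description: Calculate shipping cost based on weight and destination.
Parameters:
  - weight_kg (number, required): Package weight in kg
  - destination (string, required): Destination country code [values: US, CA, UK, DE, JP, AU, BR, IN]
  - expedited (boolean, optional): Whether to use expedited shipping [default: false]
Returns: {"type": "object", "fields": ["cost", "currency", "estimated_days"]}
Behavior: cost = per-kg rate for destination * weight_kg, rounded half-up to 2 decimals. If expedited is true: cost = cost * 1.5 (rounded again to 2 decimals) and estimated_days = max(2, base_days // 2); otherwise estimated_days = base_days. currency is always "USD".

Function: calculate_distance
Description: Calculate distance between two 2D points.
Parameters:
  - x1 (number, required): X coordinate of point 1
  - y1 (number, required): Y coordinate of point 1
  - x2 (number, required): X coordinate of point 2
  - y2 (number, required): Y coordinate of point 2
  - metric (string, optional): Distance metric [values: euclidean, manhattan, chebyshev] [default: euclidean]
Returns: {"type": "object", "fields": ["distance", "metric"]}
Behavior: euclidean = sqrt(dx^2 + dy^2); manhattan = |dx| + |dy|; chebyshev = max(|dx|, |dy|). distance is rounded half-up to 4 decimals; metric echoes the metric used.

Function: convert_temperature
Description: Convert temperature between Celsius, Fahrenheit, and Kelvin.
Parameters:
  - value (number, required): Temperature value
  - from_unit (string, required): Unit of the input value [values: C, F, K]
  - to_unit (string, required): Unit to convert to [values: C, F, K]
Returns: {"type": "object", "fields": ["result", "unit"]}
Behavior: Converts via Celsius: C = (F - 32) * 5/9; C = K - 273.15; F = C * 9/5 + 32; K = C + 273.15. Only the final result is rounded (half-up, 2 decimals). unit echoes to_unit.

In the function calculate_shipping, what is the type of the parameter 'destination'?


The calculate_shipping spec declares:
  - destination (string, required): Destination country code [values: US, CA, UK, DE, JP, AU, BR, IN]
Type:
string
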